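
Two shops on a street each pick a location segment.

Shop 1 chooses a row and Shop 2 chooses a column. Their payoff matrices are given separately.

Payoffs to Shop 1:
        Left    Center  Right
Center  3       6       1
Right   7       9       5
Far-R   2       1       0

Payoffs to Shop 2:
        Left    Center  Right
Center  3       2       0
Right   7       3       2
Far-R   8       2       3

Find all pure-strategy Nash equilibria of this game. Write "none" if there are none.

Shop 1 against Left: payoffs 3, 7, 2 → best response Right.
Shop 1 against Center: payoffs 6, 9, 1 → best response Right.
Shop 1 against Right: payoffs 1, 5, 0 → best response Right.
Shop 2 against Center: payoffs 3, 2, 0 → best response Left.
Shop 2 against Right: payoffs 7, 3, 2 → best response Left.
Shop 2 against Far-R: payoffs 8, 2, 3 → best response Left.
Mutual best responses: (Right, Left).

(Right, Left)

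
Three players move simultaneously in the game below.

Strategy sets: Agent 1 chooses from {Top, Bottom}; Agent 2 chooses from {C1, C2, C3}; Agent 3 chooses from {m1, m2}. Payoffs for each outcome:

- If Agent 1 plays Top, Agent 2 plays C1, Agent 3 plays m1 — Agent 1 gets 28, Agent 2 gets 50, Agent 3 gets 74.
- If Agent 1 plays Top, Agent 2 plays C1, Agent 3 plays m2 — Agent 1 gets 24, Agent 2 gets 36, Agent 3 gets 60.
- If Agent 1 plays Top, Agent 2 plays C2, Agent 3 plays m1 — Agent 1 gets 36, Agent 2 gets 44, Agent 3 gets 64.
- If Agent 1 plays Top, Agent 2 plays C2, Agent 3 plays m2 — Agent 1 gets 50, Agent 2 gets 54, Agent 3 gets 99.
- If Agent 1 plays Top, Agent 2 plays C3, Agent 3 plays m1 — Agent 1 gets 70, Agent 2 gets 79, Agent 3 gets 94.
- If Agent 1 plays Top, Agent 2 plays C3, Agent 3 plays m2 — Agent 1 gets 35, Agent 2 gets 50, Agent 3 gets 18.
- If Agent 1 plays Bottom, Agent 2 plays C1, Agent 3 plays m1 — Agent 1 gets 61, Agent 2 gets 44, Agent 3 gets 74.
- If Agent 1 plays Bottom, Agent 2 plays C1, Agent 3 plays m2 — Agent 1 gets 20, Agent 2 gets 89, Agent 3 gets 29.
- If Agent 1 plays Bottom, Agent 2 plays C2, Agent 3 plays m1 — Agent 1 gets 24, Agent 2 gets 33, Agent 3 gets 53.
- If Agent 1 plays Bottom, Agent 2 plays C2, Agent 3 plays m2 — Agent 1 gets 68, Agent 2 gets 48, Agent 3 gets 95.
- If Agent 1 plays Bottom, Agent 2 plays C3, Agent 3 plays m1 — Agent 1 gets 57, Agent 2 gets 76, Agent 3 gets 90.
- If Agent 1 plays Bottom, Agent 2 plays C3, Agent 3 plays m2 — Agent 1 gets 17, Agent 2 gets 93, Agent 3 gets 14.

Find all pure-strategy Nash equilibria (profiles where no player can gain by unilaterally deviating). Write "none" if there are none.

Agent 1 against (C1, m1): payoffs 28, 61 → best response Bottom.
Agent 1 against (C1, m2): payoffs 24, 20 → best response Top.
Agent 1 against (C2, m1): payoffs 36, 24 → best response Top.
Agent 1 against (C2, m2): payoffs 50, 68 → best response Bottom.
Agent 1 against (C3, m1): payoffs 70, 57 → best response Top.
Agent 1 against (C3, m2): payoffs 35, 17 → best response Top.
Agent 2 against (Top, m1): payoffs 50, 44, 79 → best response C3.
Agent 2 against (Top, m2): payoffs 36, 54, 50 → best response C2.
Agent 2 against (Bottom, m1): payoffs 44, 33, 76 → best response C3.
Agent 2 against (Bottom, m2): payoffs 89, 48, 93 → best response C3.
Agent 3 against (Top, C1): payoffs 74, 60 → best response m1.
Agent 3 against (Top, C2): payoffs 64, 99 → best response m2.
Agent 3 against (Top, C3): payoffs 94, 18 → best response m1.
Agent 3 against (Bottom, C1): payoffs 74, 29 → best response m1.
Agent 3 against (Bottom, C2): payoffs 53, 95 → best response m2.
Agent 3 against (Bottom, C3): payoffs 90, 14 → best response m1.
Mutual best responses: (Top, C3, m1).

(Top, C3, m1)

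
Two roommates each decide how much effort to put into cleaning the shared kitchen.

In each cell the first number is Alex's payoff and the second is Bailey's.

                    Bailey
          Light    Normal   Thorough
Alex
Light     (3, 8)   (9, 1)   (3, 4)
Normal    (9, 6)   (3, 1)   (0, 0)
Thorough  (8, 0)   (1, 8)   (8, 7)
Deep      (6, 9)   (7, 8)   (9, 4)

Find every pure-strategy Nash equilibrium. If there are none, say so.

(Normal, Light)

(Light, Light): Alex can switch to Normal (3 → 9). Not NE.
(Light, Normal): Bailey can switch to Light (1 → 8). Not NE.
(Light, Thorough): Alex can switch to Thorough (3 → 8). Not NE.
(Normal, Light): Alex gets 9, best alternative 8; Bailey gets 6, best alternative 1. No profitable deviation — NE.
(Normal, Normal): Alex can switch to Light (3 → 9). Not NE.
(Normal, Thorough): Alex can switch to Light (0 → 3). Not NE.
(Thorough, Light): Alex can switch to Normal (8 → 9). Not NE.
(Thorough, Normal): Alex can switch to Light (1 → 9). Not NE.
(Thorough, Thorough): Alex can switch to Deep (8 → 9). Not NE.
(Deep, Light): Alex can switch to Normal (6 → 9). Not NE.
(Deep, Normal): Alex can switch to Light (7 → 9). Not NE.
(The remaining 1 profile has a profitable deviation by the same check.)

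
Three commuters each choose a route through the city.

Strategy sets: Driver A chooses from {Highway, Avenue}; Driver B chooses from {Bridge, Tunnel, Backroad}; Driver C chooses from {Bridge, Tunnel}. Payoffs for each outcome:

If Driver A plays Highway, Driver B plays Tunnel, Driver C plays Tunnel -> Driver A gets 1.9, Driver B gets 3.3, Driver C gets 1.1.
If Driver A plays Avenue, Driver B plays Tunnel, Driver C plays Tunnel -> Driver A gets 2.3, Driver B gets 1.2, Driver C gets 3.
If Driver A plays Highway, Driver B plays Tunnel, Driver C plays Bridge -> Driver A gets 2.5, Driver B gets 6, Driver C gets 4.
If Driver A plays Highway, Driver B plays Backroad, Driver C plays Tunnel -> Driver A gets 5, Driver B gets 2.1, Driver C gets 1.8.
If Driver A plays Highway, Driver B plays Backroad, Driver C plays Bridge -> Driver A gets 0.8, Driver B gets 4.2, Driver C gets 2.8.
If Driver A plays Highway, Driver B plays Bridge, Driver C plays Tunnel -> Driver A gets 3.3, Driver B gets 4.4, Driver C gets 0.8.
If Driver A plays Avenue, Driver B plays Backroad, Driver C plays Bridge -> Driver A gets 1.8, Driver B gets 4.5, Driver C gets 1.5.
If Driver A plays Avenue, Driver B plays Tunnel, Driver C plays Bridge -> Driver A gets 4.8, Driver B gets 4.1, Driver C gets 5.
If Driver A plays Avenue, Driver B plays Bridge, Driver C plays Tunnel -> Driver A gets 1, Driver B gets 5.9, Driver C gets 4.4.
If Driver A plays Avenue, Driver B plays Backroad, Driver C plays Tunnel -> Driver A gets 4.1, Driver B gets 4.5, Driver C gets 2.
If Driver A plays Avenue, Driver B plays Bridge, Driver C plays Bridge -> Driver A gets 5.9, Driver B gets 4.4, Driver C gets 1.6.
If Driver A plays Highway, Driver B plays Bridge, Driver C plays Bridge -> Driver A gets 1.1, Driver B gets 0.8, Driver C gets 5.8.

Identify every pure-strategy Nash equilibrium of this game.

(Highway, Bridge, Bridge): Driver A can switch to Avenue (1.1 → 5.9). Not NE.
(Highway, Bridge, Tunnel): Driver C can switch to Bridge (0.8 → 5.8). Not NE.
(Highway, Tunnel, Bridge): Driver A can switch to Avenue (2.5 → 4.8). Not NE.
(Highway, Tunnel, Tunnel): Driver A can switch to Avenue (1.9 → 2.3). Not NE.
(Highway, Backroad, Bridge): Driver A can switch to Avenue (0.8 → 1.8). Not NE.
(Highway, Backroad, Tunnel): Driver B can switch to Bridge (2.1 → 4.4). Not NE.
(The remaining 6 profiles each have a profitable deviation by the same check.)

none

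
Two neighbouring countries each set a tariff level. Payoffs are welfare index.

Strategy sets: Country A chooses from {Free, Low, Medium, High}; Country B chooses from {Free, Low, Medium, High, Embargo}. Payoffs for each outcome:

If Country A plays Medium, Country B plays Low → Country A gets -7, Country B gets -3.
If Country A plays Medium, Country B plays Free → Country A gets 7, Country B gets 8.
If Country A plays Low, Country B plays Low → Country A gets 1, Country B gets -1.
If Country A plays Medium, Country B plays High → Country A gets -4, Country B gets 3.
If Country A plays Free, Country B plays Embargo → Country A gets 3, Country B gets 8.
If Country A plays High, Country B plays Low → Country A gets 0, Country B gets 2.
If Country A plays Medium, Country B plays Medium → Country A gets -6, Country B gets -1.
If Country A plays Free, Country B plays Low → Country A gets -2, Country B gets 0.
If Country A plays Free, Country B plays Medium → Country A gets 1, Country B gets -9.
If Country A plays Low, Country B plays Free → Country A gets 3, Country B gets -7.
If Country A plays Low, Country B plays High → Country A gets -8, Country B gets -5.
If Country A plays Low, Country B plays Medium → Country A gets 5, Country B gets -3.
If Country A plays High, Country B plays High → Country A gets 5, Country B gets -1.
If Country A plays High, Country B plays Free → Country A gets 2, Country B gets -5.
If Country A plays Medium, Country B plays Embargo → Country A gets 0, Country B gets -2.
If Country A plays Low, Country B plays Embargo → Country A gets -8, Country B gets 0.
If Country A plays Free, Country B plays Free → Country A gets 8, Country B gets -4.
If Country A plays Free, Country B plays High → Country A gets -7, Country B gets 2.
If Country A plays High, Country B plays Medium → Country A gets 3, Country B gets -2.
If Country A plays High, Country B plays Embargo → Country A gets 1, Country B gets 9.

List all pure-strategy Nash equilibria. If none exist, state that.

Country A against Free: payoffs 8, 3, 7, 2 → best response Free.
Country A against Low: payoffs -2, 1, -7, 0 → best response Low.
Country A against Medium: payoffs 1, 5, -6, 3 → best response Low.
Country A against High: payoffs -7, -8, -4, 5 → best response High.
Country A against Embargo: payoffs 3, -8, 0, 1 → best response Free.
Country B against Free: payoffs -4, 0, -9, 2, 8 → best response Embargo.
Country B against Low: payoffs -7, -1, -3, -5, 0 → best response Embargo.
Country B against Medium: payoffs 8, -3, -1, 3, -2 → best response Free.
Country B against High: payoffs -5, 2, -2, -1, 9 → best response Embargo.
Mutual best responses: (Free, Embargo).

Pure NE: (Free, Embargo)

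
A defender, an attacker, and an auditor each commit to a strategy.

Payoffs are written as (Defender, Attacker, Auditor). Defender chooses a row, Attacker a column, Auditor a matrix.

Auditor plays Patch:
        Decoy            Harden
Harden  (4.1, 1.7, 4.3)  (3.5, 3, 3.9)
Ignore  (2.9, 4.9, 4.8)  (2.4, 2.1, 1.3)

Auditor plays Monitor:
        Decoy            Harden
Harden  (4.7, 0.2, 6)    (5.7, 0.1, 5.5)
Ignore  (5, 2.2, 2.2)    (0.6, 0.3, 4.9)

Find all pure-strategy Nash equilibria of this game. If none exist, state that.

No pure-strategy Nash equilibrium.

(Harden, Decoy, Patch): Attacker can switch to Harden (1.7 → 3). Not NE.
(Harden, Decoy, Monitor): Defender can switch to Ignore (4.7 → 5). Not NE.
(Harden, Harden, Patch): Auditor can switch to Monitor (3.9 → 5.5). Not NE.
(Harden, Harden, Monitor): Attacker can switch to Decoy (0.1 → 0.2). Not NE.
(Ignore, Decoy, Patch): Defender can switch to Harden (2.9 → 4.1). Not NE.
(Ignore, Decoy, Monitor): Auditor can switch to Patch (2.2 → 4.8). Not NE.
(Ignore, Harden, Patch): Defender can switch to Harden (2.4 → 3.5). Not NE.
(Ignore, Harden, Monitor): Defender can switch to Harden (0.6 → 5.7). Not NE.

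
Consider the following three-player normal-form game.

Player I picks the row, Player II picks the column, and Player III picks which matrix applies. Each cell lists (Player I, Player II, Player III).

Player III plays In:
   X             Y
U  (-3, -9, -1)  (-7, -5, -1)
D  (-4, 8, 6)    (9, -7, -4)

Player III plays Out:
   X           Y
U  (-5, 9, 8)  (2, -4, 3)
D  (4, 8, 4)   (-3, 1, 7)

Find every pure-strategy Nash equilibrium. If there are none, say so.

For each strategy profile, look for a profitable unilateral deviation.
(U, X, In): Player II can switch to Y (-9 → -5). Not NE.
(U, X, Out): Player I can switch to D (-5 → 4). Not NE.
(U, Y, In): Player I can switch to D (-7 → 9). Not NE.
(U, Y, Out): Player II can switch to X (-4 → 9). Not NE.
(D, X, In): Player I can switch to U (-4 → -3). Not NE.
(D, X, Out): Player III can switch to In (4 → 6). Not NE.
(D, Y, In): Player II can switch to X (-7 → 8). Not NE.
(D, Y, Out): Player I can switch to U (-3 → 2). Not NE.

There is no pure-strategy Nash equilibrium.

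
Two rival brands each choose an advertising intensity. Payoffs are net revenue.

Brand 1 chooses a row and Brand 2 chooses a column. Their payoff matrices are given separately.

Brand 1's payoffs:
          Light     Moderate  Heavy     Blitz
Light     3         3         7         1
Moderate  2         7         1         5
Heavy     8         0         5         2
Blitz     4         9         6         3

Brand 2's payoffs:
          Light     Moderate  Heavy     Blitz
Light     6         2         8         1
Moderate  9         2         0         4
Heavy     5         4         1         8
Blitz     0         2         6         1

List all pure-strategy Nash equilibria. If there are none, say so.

Brand 1 against Light: payoffs 3, 2, 8, 4 → best response Heavy.
Brand 1 against Moderate: payoffs 3, 7, 0, 9 → best response Blitz.
Brand 1 against Heavy: payoffs 7, 1, 5, 6 → best response Light.
Brand 1 against Blitz: payoffs 1, 5, 2, 3 → best response Moderate.
Brand 2 against Light: payoffs 6, 2, 8, 1 → best response Heavy.
Brand 2 against Moderate: payoffs 9, 2, 0, 4 → best response Light.
Brand 2 against Heavy: payoffs 5, 4, 1, 8 → best response Blitz.
Brand 2 against Blitz: payoffs 0, 2, 6, 1 → best response Heavy.
Mutual best responses: (Light, Heavy).

(Light, Heavy)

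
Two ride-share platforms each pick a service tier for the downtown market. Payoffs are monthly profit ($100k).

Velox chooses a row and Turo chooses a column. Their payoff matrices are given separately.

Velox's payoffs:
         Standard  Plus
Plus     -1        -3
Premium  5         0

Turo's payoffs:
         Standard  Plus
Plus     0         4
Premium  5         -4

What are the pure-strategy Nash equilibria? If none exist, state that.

(Plus, Standard): Velox can switch to Premium (-1 → 5). Not NE.
(Plus, Plus): Velox can switch to Premium (-3 → 0). Not NE.
(Premium, Standard): Velox gets 5, best alternative -1; Turo gets 5, best alternative -4. No profitable deviation — NE.
(Premium, Plus): Turo can switch to Standard (-4 → 5). Not NE.

(Premium, Standard)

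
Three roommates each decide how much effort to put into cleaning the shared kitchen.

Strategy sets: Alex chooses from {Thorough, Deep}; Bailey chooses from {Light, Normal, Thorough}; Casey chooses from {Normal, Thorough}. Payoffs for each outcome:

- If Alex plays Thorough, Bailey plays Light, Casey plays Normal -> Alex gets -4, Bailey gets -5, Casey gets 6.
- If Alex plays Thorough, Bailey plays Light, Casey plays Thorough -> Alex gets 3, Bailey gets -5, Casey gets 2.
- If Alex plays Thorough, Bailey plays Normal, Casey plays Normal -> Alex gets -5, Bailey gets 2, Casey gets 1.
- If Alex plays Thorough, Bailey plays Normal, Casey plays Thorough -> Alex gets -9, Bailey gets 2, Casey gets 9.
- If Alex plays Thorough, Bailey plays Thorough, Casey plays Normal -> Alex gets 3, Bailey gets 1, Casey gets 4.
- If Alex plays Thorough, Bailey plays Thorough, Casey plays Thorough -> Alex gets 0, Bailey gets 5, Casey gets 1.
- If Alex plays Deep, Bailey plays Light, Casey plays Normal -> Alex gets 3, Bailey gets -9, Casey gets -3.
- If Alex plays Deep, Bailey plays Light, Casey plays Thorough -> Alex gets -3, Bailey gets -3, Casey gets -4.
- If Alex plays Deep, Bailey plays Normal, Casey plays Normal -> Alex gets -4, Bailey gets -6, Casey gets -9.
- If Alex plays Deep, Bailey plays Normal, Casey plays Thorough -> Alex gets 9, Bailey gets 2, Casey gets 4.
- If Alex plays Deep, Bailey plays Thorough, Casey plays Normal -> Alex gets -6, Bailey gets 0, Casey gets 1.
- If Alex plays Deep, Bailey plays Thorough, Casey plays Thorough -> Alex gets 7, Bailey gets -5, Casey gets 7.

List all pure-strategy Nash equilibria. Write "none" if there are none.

Alex against (Light, Normal): payoffs -4, 3 → best response Deep.
Alex against (Light, Thorough): payoffs 3, -3 → best response Thorough.
Alex against (Normal, Normal): payoffs -5, -4 → best response Deep.
Alex against (Normal, Thorough): payoffs -9, 9 → best response Deep.
Alex against (Thorough, Normal): payoffs 3, -6 → best response Thorough.
Alex against (Thorough, Thorough): payoffs 0, 7 → best response Deep.
Bailey against (Thorough, Normal): payoffs -5, 2, 1 → best response Normal.
Bailey against (Thorough, Thorough): payoffs -5, 2, 5 → best response Thorough.
Bailey against (Deep, Normal): payoffs -9, -6, 0 → best response Thorough.
Bailey against (Deep, Thorough): payoffs -3, 2, -5 → best response Normal.
Casey against (Thorough, Light): payoffs 6, 2 → best response Normal.
Casey against (Thorough, Normal): payoffs 1, 9 → best response Thorough.
Casey against (Thorough, Thorough): payoffs 4, 1 → best response Normal.
Casey against (Deep, Light): payoffs -3, -4 → best response Normal.
Casey against (Deep, Normal): payoffs -9, 4 → best response Thorough.
Casey against (Deep, Thorough): payoffs 1, 7 → best response Thorough.
Mutual best responses: (Deep, Normal, Thorough).

(Deep, Normal, Thorough)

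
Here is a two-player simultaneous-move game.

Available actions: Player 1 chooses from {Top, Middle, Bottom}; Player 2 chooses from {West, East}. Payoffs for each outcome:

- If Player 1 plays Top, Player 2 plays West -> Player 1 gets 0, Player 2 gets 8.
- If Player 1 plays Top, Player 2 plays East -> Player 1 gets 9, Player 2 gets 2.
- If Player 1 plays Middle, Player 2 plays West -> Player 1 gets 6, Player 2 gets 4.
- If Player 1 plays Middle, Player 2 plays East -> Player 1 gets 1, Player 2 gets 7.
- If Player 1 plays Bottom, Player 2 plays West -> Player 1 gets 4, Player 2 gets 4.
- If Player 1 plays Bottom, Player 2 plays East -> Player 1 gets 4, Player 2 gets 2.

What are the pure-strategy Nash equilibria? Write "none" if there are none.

none

(Top, West): Player 1 can switch to Middle (0 → 6). Not NE.
(Top, East): Player 2 can switch to West (2 → 8). Not NE.
(Middle, West): Player 2 can switch to East (4 → 7). Not NE.
(Middle, East): Player 1 can switch to Top (1 → 9). Not NE.
(Bottom, West): Player 1 can switch to Middle (4 → 6). Not NE.
(Bottom, East): Player 1 can switch to Top (4 → 9). Not NE.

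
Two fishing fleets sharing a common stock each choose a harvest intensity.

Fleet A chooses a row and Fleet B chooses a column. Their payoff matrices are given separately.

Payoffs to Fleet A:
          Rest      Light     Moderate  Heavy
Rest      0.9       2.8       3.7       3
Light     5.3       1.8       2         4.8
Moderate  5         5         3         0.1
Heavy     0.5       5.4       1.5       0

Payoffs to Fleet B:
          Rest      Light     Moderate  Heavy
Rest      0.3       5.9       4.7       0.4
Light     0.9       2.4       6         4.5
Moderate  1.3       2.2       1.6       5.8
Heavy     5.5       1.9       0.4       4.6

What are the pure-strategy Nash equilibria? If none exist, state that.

Fleet A against Rest: payoffs 0.9, 5.3, 5, 0.5 → best response Light.
Fleet A against Light: payoffs 2.8, 1.8, 5, 5.4 → best response Heavy.
Fleet A against Moderate: payoffs 3.7, 2, 3, 1.5 → best response Rest.
Fleet A against Heavy: payoffs 3, 4.8, 0.1, 0 → best response Light.
Fleet B against Rest: payoffs 0.3, 5.9, 4.7, 0.4 → best response Light.
Fleet B against Light: payoffs 0.9, 2.4, 6, 4.5 → best response Moderate.
Fleet B against Moderate: payoffs 1.3, 2.2, 1.6, 5.8 → best response Heavy.
Fleet B against Heavy: payoffs 5.5, 1.9, 0.4, 4.6 → best response Rest.
No profile is a mutual best response for all players.

There is no pure-strategy Nash equilibrium.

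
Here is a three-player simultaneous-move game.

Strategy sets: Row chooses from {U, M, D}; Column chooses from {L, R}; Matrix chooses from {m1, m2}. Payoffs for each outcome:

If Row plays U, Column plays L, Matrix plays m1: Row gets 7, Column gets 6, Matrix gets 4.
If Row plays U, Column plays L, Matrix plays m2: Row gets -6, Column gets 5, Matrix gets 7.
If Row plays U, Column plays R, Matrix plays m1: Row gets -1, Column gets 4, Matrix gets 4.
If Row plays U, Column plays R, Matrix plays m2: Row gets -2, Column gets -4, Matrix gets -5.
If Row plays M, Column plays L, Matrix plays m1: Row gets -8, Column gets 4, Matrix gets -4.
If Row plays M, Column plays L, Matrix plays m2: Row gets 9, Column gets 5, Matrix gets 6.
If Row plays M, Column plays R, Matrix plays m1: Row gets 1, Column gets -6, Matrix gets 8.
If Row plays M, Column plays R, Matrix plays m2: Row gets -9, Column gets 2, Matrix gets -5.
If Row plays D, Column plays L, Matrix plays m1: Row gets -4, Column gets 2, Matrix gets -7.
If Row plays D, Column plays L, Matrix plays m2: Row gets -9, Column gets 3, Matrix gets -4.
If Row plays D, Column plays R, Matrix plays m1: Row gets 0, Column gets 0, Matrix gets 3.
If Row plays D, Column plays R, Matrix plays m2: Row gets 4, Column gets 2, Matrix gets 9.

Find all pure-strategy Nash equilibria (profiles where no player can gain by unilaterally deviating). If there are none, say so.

(U, L, m1): Matrix can switch to m2 (4 → 7). Not NE.
(U, L, m2): Row can switch to M (-6 → 9). Not NE.
(U, R, m1): Row can switch to M (-1 → 1). Not NE.
(U, R, m2): Row can switch to D (-2 → 4). Not NE.
(M, L, m1): Row can switch to U (-8 → 7). Not NE.
(M, L, m2): Row gets 9, best alternative -6; Column gets 5, best alternative 2; Matrix gets 6, best alternative -4. No profitable deviation — NE.
(M, R, m1): Column can switch to L (-6 → 4). Not NE.
(M, R, m2): Row can switch to U (-9 → -2). Not NE.
(D, L, m1): Row can switch to U (-4 → 7). Not NE.
(D, L, m2): Row can switch to U (-9 → -6). Not NE.
(D, R, m1): Row can switch to M (0 → 1). Not NE.
(D, R, m2): Column can switch to L (2 → 3). Not NE.

(M, L, m2)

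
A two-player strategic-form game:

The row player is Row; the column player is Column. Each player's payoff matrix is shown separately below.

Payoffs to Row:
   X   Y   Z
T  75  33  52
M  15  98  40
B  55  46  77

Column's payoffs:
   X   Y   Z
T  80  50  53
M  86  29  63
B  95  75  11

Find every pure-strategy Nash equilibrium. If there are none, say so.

Row against X: payoffs 75, 15, 55 → best response T.
Row against Y: payoffs 33, 98, 46 → best response M.
Row against Z: payoffs 52, 40, 77 → best response B.
Column against T: payoffs 80, 50, 53 → best response X.
Column against M: payoffs 86, 29, 63 → best response X.
Column against B: payoffs 95, 75, 11 → best response X.
Mutual best responses: (T, X).

(T, X)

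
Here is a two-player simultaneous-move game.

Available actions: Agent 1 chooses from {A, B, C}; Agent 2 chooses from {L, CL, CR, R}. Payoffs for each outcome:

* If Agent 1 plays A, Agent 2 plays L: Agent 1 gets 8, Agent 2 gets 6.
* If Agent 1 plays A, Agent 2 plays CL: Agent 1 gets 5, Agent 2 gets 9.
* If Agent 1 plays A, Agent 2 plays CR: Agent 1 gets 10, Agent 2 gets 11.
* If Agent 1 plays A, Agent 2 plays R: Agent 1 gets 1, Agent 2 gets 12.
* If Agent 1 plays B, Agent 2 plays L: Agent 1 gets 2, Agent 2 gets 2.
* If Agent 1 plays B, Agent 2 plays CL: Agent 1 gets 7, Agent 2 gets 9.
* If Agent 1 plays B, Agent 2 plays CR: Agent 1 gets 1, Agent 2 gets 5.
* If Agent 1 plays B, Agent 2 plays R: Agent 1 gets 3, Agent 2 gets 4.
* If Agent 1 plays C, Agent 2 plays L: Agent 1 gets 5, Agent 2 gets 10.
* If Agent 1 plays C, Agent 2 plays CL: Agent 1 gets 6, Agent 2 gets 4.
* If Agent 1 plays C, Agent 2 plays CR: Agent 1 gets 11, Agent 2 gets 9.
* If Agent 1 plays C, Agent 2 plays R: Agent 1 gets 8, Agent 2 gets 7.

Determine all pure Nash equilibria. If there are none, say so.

Mark each player's best response to every combination of opponents' strategies; a profile where every player is best-responding is a pure Nash equilibrium.
Agent 1 against L: payoffs 8, 2, 5 → best response A.
Agent 1 against CL: payoffs 5, 7, 6 → best response B.
Agent 1 against CR: payoffs 10, 1, 11 → best response C.
Agent 1 against R: payoffs 1, 3, 8 → best response C.
Agent 2 against A: payoffs 6, 9, 11, 12 → best response R.
Agent 2 against B: payoffs 2, 9, 5, 4 → best response CL.
Agent 2 against C: payoffs 10, 4, 9, 7 → best response L.
Mutual best responses: (B, CL).

Pure NE: (B, CL)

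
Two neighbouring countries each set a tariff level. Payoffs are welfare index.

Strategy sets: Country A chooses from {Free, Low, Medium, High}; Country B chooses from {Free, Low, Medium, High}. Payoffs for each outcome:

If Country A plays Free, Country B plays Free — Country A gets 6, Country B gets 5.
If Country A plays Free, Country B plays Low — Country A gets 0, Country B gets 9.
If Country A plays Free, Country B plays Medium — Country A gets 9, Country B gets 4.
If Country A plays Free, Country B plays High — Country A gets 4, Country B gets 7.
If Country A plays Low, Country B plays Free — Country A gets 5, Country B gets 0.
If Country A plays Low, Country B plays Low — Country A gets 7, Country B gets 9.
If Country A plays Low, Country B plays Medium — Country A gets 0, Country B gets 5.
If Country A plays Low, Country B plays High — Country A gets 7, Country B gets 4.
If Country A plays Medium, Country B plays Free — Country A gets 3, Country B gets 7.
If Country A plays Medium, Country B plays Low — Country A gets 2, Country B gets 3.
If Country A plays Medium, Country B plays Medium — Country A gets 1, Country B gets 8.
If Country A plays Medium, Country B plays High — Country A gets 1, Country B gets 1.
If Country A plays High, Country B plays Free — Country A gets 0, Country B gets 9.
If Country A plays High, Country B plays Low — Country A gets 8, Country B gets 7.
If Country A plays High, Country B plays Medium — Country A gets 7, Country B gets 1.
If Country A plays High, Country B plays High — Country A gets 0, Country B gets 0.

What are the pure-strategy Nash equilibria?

Country A against Free: payoffs 6, 5, 3, 0 → best response Free.
Country A against Low: payoffs 0, 7, 2, 8 → best response High.
Country A against Medium: payoffs 9, 0, 1, 7 → best response Free.
Country A against High: payoffs 4, 7, 1, 0 → best response Low.
Country B against Free: payoffs 5, 9, 4, 7 → best response Low.
Country B against Low: payoffs 0, 9, 5, 4 → best response Low.
Country B against Medium: payoffs 7, 3, 8, 1 → best response Medium.
Country B against High: payoffs 9, 7, 1, 0 → best response Free.
No profile is a mutual best response for all players.

There is no pure-strategy Nash equilibrium.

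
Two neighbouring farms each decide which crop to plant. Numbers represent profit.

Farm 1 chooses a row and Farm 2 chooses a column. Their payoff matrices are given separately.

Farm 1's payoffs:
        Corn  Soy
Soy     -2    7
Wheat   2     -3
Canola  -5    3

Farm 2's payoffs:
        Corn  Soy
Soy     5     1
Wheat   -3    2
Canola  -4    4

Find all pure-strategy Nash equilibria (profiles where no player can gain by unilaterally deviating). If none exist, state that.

For each strategy profile, look for a profitable unilateral deviation.
(Soy, Corn): Farm 1 can switch to Wheat (-2 → 2). Not NE.
(Soy, Soy): Farm 2 can switch to Corn (1 → 5). Not NE.
(Wheat, Corn): Farm 2 can switch to Soy (-3 → 2). Not NE.
(Wheat, Soy): Farm 1 can switch to Soy (-3 → 7). Not NE.
(Canola, Corn): Farm 1 can switch to Soy (-5 → -2). Not NE.
(Canola, Soy): Farm 1 can switch to Soy (3 → 7). Not NE.

none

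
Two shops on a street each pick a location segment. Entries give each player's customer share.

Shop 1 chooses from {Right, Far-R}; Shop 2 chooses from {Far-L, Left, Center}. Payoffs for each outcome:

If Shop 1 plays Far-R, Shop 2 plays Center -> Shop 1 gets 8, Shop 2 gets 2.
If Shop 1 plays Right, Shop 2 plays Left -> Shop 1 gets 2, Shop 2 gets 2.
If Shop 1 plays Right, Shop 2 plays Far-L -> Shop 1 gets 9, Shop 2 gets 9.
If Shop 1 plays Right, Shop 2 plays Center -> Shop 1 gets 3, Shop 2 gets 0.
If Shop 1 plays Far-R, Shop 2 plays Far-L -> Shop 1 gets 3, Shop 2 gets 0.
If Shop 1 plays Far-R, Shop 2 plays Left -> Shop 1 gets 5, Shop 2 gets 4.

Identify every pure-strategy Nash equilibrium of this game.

For each player, find the best response to each opponent profile; mutual best responses are the pure NE.
Shop 1 against Far-L: payoffs 9, 3 → best response Right.
Shop 1 against Left: payoffs 2, 5 → best response Far-R.
Shop 1 against Center: payoffs 3, 8 → best response Far-R.
Shop 2 against Right: payoffs 9, 2, 0 → best response Far-L.
Shop 2 against Far-R: payoffs 0, 4, 2 → best response Left.
Mutual best responses: (Right, Far-L); (Far-R, Left).

The pure Nash equilibria are (Right, Far-L) and (Far-R, Left).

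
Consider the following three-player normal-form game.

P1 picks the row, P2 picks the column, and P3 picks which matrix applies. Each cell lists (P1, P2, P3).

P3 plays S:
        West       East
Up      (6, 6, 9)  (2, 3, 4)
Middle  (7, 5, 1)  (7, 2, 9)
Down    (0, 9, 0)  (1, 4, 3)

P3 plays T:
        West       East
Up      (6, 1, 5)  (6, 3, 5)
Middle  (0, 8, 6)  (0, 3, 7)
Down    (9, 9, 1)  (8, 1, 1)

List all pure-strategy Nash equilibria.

(Down, West, T)

Mark each player's best response to every combination of opponents' strategies; a profile where every player is best-responding is a pure Nash equilibrium.
P1 against (West, S): payoffs 6, 7, 0 → best response Middle.
P1 against (West, T): payoffs 6, 0, 9 → best response Down.
P1 against (East, S): payoffs 2, 7, 1 → best response Middle.
P1 against (East, T): payoffs 6, 0, 8 → best response Down.
P2 against (Up, S): payoffs 6, 3 → best response West.
P2 against (Up, T): payoffs 1, 3 → best response East.
P2 against (Middle, S): payoffs 5, 2 → best response West.
P2 against (Middle, T): payoffs 8, 3 → best response West.
P2 against (Down, S): payoffs 9, 4 → best response West.
P2 against (Down, T): payoffs 9, 1 → best response West.
P3 against (Up, West): payoffs 9, 5 → best response S.
P3 against (Up, East): payoffs 4, 5 → best response T.
P3 against (Middle, West): payoffs 1, 6 → best response T.
P3 against (Middle, East): payoffs 9, 7 → best response S.
P3 against (Down, West): payoffs 0, 1 → best response T.
P3 against (Down, East): payoffs 3, 1 → best response S.
Mutual best responses: (Down, West, T).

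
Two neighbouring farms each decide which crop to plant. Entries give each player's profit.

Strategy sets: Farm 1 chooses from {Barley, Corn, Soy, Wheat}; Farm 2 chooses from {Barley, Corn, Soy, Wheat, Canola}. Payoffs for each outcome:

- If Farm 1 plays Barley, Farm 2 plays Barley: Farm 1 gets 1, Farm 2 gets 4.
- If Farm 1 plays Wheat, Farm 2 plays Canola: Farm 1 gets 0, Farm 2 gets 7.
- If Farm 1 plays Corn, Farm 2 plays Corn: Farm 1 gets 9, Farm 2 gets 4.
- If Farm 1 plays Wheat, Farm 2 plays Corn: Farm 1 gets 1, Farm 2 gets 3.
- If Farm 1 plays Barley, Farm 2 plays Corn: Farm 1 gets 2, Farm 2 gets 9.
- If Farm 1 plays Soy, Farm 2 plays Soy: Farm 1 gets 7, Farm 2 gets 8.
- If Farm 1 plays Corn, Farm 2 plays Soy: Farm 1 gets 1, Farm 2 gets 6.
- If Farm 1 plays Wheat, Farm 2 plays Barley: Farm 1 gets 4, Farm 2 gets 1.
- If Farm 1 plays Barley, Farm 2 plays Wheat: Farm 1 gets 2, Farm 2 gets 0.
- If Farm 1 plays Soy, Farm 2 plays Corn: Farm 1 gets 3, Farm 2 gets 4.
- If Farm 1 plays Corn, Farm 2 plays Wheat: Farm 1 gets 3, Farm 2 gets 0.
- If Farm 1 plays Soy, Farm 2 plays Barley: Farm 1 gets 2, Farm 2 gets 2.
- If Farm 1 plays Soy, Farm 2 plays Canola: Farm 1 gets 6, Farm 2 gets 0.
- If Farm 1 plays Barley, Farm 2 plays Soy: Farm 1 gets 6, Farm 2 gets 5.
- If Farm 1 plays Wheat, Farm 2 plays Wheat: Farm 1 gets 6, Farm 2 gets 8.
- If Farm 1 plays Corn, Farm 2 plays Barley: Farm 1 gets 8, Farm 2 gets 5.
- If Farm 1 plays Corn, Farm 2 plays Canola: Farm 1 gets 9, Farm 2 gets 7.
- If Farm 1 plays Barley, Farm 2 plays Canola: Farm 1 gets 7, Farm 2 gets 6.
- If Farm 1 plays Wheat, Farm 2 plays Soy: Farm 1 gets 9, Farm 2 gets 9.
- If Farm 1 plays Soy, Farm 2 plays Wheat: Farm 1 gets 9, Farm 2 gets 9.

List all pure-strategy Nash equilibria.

Farm 1 against Barley: payoffs 1, 8, 2, 4 → best response Corn.
Farm 1 against Corn: payoffs 2, 9, 3, 1 → best response Corn.
Farm 1 against Soy: payoffs 6, 1, 7, 9 → best response Wheat.
Farm 1 against Wheat: payoffs 2, 3, 9, 6 → best response Soy.
Farm 1 against Canola: payoffs 7, 9, 6, 0 → best response Corn.
Farm 2 against Barley: payoffs 4, 9, 5, 0, 6 → best response Corn.
Farm 2 against Corn: payoffs 5, 4, 6, 0, 7 → best response Canola.
Farm 2 against Soy: payoffs 2, 4, 8, 9, 0 → best response Wheat.
Farm 2 against Wheat: payoffs 1, 3, 9, 8, 7 → best response Soy.
Mutual best responses: (Corn, Canola); (Soy, Wheat); (Wheat, Soy).

The pure Nash equilibria are (Corn, Canola); (Soy, Wheat); (Wheat, Soy).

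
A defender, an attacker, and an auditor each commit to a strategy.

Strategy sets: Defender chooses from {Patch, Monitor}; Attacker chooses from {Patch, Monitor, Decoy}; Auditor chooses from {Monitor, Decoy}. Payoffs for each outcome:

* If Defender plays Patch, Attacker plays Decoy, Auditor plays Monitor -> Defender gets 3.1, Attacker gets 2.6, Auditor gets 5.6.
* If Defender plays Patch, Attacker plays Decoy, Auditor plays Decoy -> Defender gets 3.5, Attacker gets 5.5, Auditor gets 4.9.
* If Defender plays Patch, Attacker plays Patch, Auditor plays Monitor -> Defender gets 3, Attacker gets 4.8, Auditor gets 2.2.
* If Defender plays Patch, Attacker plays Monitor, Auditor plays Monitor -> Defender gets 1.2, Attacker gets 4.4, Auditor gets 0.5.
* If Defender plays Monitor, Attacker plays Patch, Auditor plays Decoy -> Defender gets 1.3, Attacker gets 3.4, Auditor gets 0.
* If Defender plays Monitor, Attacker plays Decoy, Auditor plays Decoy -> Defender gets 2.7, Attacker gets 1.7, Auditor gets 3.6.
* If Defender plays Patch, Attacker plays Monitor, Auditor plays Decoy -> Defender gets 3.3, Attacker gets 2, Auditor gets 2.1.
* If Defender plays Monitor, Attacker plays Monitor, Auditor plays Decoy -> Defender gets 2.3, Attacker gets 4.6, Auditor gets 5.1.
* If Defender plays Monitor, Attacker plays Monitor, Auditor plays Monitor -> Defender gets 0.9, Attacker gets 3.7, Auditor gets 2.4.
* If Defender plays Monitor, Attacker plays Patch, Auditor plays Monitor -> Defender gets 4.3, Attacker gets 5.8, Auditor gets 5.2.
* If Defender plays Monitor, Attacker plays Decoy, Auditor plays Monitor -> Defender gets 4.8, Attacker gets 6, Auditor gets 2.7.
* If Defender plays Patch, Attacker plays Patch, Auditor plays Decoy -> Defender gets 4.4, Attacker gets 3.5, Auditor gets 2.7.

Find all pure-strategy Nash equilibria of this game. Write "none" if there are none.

There is no pure-strategy Nash equilibrium.

For each player, find the best response to each opponent profile; mutual best responses are the pure NE.
Defender against (Patch, Monitor): payoffs 3, 4.3 → best response Monitor.
Defender against (Patch, Decoy): payoffs 4.4, 1.3 → best response Patch.
Defender against (Monitor, Monitor): payoffs 1.2, 0.9 → best response Patch.
Defender against (Monitor, Decoy): payoffs 3.3, 2.3 → best response Patch.
Defender against (Decoy, Monitor): payoffs 3.1, 4.8 → best response Monitor.
Defender against (Decoy, Decoy): payoffs 3.5, 2.7 → best response Patch.
Attacker against (Patch, Monitor): payoffs 4.8, 4.4, 2.6 → best response Patch.
Attacker against (Patch, Decoy): payoffs 3.5, 2, 5.5 → best response Decoy.
Attacker against (Monitor, Monitor): payoffs 5.8, 3.7, 6 → best response Decoy.
Attacker against (Monitor, Decoy): payoffs 3.4, 4.6, 1.7 → best response Monitor.
Auditor against (Patch, Patch): payoffs 2.2, 2.7 → best response Decoy.
Auditor against (Patch, Monitor): payoffs 0.5, 2.1 → best response Decoy.
Auditor against (Patch, Decoy): payoffs 5.6, 4.9 → best response Monitor.
Auditor against (Monitor, Patch): payoffs 5.2, 0 → best response Monitor.
Auditor against (Monitor, Monitor): payoffs 2.4, 5.1 → best response Decoy.
Auditor against (Monitor, Decoy): payoffs 2.7, 3.6 → best response Decoy.
No profile is a mutual best response for all players.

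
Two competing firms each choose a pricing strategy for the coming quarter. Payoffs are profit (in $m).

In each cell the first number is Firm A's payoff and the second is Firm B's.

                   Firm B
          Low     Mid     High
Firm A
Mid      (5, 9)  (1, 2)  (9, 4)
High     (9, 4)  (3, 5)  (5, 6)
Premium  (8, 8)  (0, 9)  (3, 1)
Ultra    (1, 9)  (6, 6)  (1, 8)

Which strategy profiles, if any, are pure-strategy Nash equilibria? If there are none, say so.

For each player, find the best response to each opponent profile; mutual best responses are the pure NE.
Firm A against Low: payoffs 5, 9, 8, 1 → best response High.
Firm A against Mid: payoffs 1, 3, 0, 6 → best response Ultra.
Firm A against High: payoffs 9, 5, 3, 1 → best response Mid.
Firm B against Mid: payoffs 9, 2, 4 → best response Low.
Firm B against High: payoffs 4, 5, 6 → best response High.
Firm B against Premium: payoffs 8, 9, 1 → best response Mid.
Firm B against Ultra: payoffs 9, 6, 8 → best response Low.
No profile is a mutual best response for all players.

none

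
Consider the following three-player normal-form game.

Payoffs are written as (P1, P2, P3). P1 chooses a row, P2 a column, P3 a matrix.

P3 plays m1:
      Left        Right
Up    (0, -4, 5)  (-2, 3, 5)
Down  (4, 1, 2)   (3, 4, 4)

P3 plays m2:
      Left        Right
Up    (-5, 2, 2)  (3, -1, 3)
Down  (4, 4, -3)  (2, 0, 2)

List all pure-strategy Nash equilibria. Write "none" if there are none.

For each strategy profile, look for a profitable unilateral deviation.
(Up, Left, m1): P1 can switch to Down (0 → 4). Not NE.
(Up, Left, m2): P1 can switch to Down (-5 → 4). Not NE.
(Up, Right, m1): P1 can switch to Down (-2 → 3). Not NE.
(Up, Right, m2): P2 can switch to Left (-1 → 2). Not NE.
(Down, Left, m1): P2 can switch to Right (1 → 4). Not NE.
(Down, Left, m2): P3 can switch to m1 (-3 → 2). Not NE.
(Down, Right, m1): P1 gets 3, best alternative -2; P2 gets 4, best alternative 1; P3 gets 4, best alternative 2. No profitable deviation — NE.
(Down, Right, m2): P1 can switch to Up (2 → 3). Not NE.

Pure NE: (Down, Right, m1)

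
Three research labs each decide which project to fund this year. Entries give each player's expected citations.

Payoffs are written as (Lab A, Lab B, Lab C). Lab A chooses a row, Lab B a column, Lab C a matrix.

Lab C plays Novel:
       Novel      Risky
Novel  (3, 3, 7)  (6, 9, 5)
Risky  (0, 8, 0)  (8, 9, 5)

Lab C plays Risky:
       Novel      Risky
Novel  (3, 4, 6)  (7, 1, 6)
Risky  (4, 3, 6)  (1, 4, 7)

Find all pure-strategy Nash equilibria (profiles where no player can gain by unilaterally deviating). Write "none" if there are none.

No pure-strategy Nash equilibrium.

(Novel, Novel, Novel): Lab B can switch to Risky (3 → 9). Not NE.
(Novel, Novel, Risky): Lab A can switch to Risky (3 → 4). Not NE.
(Novel, Risky, Novel): Lab A can switch to Risky (6 → 8). Not NE.
(Novel, Risky, Risky): Lab B can switch to Novel (1 → 4). Not NE.
(Risky, Novel, Novel): Lab A can switch to Novel (0 → 3). Not NE.
(Risky, Novel, Risky): Lab B can switch to Risky (3 → 4). Not NE.
(Risky, Risky, Novel): Lab C can switch to Risky (5 → 7). Not NE.
(Risky, Risky, Risky): Lab A can switch to Novel (1 → 7). Not NE.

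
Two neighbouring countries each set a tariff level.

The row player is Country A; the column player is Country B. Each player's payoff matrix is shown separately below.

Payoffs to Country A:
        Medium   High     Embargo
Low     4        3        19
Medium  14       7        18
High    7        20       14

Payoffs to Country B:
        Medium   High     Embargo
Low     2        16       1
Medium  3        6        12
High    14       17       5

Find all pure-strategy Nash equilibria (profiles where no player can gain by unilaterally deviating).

(High, High)

Country A against Medium: payoffs 4, 14, 7 → best response Medium.
Country A against High: payoffs 3, 7, 20 → best response High.
Country A against Embargo: payoffs 19, 18, 14 → best response Low.
Country B against Low: payoffs 2, 16, 1 → best response High.
Country B against Medium: payoffs 3, 6, 12 → best response Embargo.
Country B against High: payoffs 14, 17, 5 → best response High.
Mutual best responses: (High, High).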